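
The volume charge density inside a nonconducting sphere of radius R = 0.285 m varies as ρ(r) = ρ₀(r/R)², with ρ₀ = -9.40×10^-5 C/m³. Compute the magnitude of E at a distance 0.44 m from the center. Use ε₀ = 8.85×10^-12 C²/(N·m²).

|E| = 2.54×10^5 N/C

Take a concentric spherical Gaussian surface of radius r = 0.44 m (r > R, all charge enclosed).
Q_enc = 4π ∫₀^R ρ₀(r'/R)^2 r'² dr' = 4πρ₀R³/5 = -5.469×10^-6 C.
Gauss's law: E·4πr² = Q_enc/ε₀.
E = |Q_enc|/(4πε₀r²) = (5.469e-6)/(4π·8.85×10^-12·(0.44)²) = 2.54×10^5 N/C.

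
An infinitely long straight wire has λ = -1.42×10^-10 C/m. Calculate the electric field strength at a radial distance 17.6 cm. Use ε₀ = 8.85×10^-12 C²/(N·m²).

E ≈ 14.5 N/C

Choose a coaxial cylinder of radius r = 17.6 cm (arbitrary length L) as the Gaussian surface.
Q_enc = λL, so λ_enc = -1.42e-10 C/m.
Gauss's law: E·2πrL = λ_enc L/ε₀.
E = |λ_enc|/(2πε₀r) = (1.42×10^-10)/(2π·8.85×10^-12·0.176) = 14.5 N/C.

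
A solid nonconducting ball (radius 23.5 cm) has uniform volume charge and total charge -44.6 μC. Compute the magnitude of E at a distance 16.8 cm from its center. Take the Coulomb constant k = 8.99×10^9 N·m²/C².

E ≈ 5.19e6 N/C

Symmetry ⇒ E = E(r) r̂. Gaussian sphere of radius r = 16.8 cm (r < R).
For a uniform sphere the enclosed fraction is (r/R)³, so Q_enc = (-44.6 μC)(0.168/0.235)³ = -1.63×10^-5 C.
Gauss's law: E·4πr² = Q_enc/ε₀.
E = k|Q_enc|/r² = (8.99×10^9)(1.63×10^-5)/(0.168)² = 5.19×10^6 N/C.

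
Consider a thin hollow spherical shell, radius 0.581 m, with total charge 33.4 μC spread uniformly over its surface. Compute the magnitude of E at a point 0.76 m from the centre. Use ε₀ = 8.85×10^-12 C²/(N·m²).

Symmetry ⇒ E = E(r) r̂. Gaussian sphere of radius r = 0.76 m (r > 0.581 m).
The entire shell is enclosed: Q_enc = 3.34e-5 C.
By Gauss's law, ∮E·dA = E·4πr² = Q_enc/ε₀.
E = |Q_enc|/(4πε₀r²) = (3.34e-5)/(4π·8.85×10^-12·(0.76)²) = 5.20×10^5 N/C.

|E| ≈ 5.20×10^5 N/C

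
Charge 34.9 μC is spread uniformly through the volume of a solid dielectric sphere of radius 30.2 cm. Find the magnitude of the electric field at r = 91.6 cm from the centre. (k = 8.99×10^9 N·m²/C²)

Symmetry ⇒ E = E(r) r̂. Gaussian sphere of radius r = 91.6 cm (r > R, so the entire charge is enclosed).
Q_enc = 34.9 μC = 3.49×10^-5 C.
Gauss's law: E·4πr² = Q_enc/ε₀.
E = k|Q_enc|/r² = (8.99×10^9)(3.49×10^-5)/(0.916)² = 3.74×10^5 N/C.

3.74e5 V/m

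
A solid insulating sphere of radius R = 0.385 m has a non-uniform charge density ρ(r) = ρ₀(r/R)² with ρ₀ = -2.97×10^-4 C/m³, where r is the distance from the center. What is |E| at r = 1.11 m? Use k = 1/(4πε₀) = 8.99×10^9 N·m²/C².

E ≈ 3.11×10^5 N/C

Symmetry ⇒ E = E(r) r̂. Gaussian sphere of radius r = 1.11 m (r > R, all charge enclosed).
Q_enc = 4π ∫₀^R ρ₀(r'/R)^2 r'² dr' = 4πρ₀R³/5 = -4.26×10^-5 C.
Gauss's law: E·4πr² = Q_enc/ε₀.
E = k|Q_enc|/r² = (8.99×10^9)(4.26×10^-5)/(1.11)² = 3.11e5 N/C.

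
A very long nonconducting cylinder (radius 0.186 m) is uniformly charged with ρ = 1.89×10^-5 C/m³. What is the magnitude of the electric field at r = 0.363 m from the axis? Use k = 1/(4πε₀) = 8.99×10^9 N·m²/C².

Choose a coaxial cylinder of radius r = 0.363 m (arbitrary length L) as the Gaussian surface (r > 0.186 m, full cross-section enclosed).
λ_enc = ρ·πR² = (1.89×10^-5)π(0.186)² = 2.054×10^-6 C/m.
By Gauss's law (flux through the curved wall only), E·2πrL = λ_enc L/ε₀.
E = 2k|λ_enc|/r = 2(8.99×10^9)(2.054×10^-6)/(0.363) = 1.02×10^5 N/C.

E ≈ 1.02e5 N/C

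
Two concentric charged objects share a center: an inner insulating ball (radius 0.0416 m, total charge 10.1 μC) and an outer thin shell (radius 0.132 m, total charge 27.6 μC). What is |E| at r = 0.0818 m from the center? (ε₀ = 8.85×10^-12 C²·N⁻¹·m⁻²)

Symmetry ⇒ E = E(r) r̂. Gaussian sphere of radius r = 0.0818 m (between the bodies, 0.0416 m < r < 0.132 m).
The shell at 0.132 m lies outside the Gaussian surface, so Q_enc = 10.1 μC = 1.01×10^-5 C.
Gauss's law: E·4πr² = Q_enc/ε₀.
E = |Q_enc|/(4πε₀r²) = (1.01×10^-5)/(4π·8.85×10^-12·(0.0818)²) = 1.36×10^7 N/C.

|E| = 1.36×10^7 N/C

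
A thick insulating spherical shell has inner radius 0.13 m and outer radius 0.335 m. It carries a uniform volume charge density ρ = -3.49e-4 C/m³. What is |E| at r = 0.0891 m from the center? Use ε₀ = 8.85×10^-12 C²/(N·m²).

Take a concentric spherical Gaussian surface of radius r = 0.0891 m (r < 0.13 m, inside the empty cavity).
No charge is enclosed, so by Gauss's law E·4πr² = 0 ⇒ E = 0.

E = 0 (no enclosed charge)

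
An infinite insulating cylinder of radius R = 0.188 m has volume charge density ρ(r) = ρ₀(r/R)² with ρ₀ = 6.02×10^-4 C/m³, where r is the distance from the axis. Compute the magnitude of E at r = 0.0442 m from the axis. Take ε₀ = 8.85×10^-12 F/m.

By cylindrical symmetry E is radial; use a coaxial Gaussian cylinder of radius 0.0442 m and length L (r < R).
Integrating ρ over the cross-section to radius r: λ_enc = (2πρ₀/R²) ∫₀^r r'^3 dr' = 2πρ₀ r^4/(4·R²) = 1.021×10^-7 C/m.
Applying ∮E·dA = Q_enc/ε₀ with the end caps contributing no flux:
E = |λ_enc|/(2πε₀r) = (1.021e-7)/(2π·8.85×10^-12·0.0442) = 4.15×10^4 N/C.

E ≈ 4.15e4 N/C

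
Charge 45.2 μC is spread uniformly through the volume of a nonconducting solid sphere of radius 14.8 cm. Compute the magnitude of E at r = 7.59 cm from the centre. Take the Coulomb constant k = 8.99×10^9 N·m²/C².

E = 9.51×10^6 V/m

Symmetry ⇒ E = E(r) r̂. Gaussian sphere of radius r = 7.59 cm (r < R).
Only the charge within r is enclosed: Q_enc = Q·(r/R)³ = (45.2 μC)·(7.59 cm/14.8 cm)³ = 6.096e-6 C.
Gauss's law: E·4πr² = Q_enc/ε₀.
E = k|Q_enc|/r² = (8.99×10^9)(6.096×10^-6)/(0.0759)² = 9.51×10^6 N/C.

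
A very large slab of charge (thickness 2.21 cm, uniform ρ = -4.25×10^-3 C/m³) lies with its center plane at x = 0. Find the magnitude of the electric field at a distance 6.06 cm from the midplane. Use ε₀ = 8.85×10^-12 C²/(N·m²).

The point |x| = 6.06 cm lies outside the slab (half-thickness 0.01105 m). A symmetric pillbox spanning the full slab encloses Q_enc = ρ·d·A.
Flux = 2EA ⇒ E = |ρ|d/(2ε₀), independent of distance outside.
E = (4.25e-3)(0.0221)/(2·8.85×10^-12) = 5.31×10^6 N/C.

|E| = 5.31×10^6 N/C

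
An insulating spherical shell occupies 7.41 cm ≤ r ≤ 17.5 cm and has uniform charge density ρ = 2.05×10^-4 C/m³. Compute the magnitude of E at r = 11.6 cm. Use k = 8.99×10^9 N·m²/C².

By spherical symmetry E is radial; choose a Gaussian sphere of radius r = 11.6 cm (within the shell material, 7.41 cm < r < 17.5 cm).
Enclosed charge is the volume from a to r: Q_enc = (4π/3)ρ(r³ − a³) = 9.91×10^-7 C.
Since E is radial and uniform over the Gaussian sphere, Φ = E·4πr² = Q_enc/ε₀.
E = k|Q_enc|/r² = (8.99×10^9)(9.91×10^-7)/(0.116)² = 6.62e5 N/C.

6.62×10^5 N/C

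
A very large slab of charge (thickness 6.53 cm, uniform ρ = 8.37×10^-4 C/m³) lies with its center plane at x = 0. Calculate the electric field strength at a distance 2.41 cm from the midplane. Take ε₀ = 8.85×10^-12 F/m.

|E| ≈ 2.28e6 N/C

By symmetry E is perpendicular to the slab. A Gaussian pillbox from −2.41 cm to +2.41 cm (face area A) lies entirely within the slab.
Q_enc = ρ·(2x)·A and flux = 2EA, so 2EA = 2ρxA/ε₀ ⇒ E = |ρ|x/ε₀.
E = (8.37×10^-4)(0.0241)/(8.85×10^-12) = 2.28×10^6 N/C.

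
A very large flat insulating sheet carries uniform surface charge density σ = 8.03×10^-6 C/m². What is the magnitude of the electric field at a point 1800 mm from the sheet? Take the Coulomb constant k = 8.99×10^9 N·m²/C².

The symmetry is planar: E is normal to the sheet and the same magnitude on both sides. Take a pillbox straddling the sheet with end-cap area A.
Only the two end caps contribute flux: Φ = 2EA. With Q_enc = σA, Gauss's law gives E = |σ|/(2ε₀).
E = 2πk|σ| = 2π(8.99×10^9)(8.03×10^-6) = 4.54×10^5 N/C.

E = 4.54×10^5 N/C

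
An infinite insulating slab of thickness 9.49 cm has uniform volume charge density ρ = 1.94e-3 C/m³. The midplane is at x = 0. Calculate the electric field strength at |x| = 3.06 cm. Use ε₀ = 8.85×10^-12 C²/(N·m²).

E = 6.71×10^6 V/m

By symmetry E is perpendicular to the slab. A Gaussian pillbox from −3.06 cm to +3.06 cm (face area A) lies entirely within the slab.
Q_enc = ρ·(2x)·A and flux = 2EA, so 2EA = 2ρxA/ε₀ ⇒ E = |ρ|x/ε₀.
E = (1.94×10^-3)(0.0306)/(8.85×10^-12) = 6.71×10^6 N/C.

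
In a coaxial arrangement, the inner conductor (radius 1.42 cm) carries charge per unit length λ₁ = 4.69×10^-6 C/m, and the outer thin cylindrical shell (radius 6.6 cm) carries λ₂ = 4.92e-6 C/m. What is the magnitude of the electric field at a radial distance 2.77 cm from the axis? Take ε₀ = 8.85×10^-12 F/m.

E = 3.04×10^6 N/C

By cylindrical symmetry E is radial; use a coaxial Gaussian cylinder of radius 2.77 cm and length L (between the conductors, 1.42 cm < r < 6.6 cm).
The shell at 6.6 cm lies outside the Gaussian surface, so λ_enc = λ₁ = 4.69×10^-6 C/m.
Since E is radial and uniform over the curved surface, Φ = E·2πrL = Q_enc/ε₀ = λ_enc L/ε₀.
E = |λ_enc|/(2πε₀r) = (4.69e-6)/(2π·8.85×10^-12·0.0277) = 3.04×10^6 N/C.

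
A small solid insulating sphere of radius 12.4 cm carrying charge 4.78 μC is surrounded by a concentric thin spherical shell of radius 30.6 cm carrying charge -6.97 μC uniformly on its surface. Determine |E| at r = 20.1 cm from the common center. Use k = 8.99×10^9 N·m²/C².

1.06×10^6 N/C

Use a concentric Gaussian sphere at r = 20.1 cm (between the bodies, 12.4 cm < r < 30.6 cm).
The shell at 30.6 cm lies outside the Gaussian surface, so Q_enc = 4.78 μC = 4.78×10^-6 C.
Applying ∮E·dA = Q_enc/ε₀ with Φ = E(4πr²):
E = k|Q_enc|/r² = (8.99×10^9)(4.78×10^-6)/(0.201)² = 1.06e6 N/C.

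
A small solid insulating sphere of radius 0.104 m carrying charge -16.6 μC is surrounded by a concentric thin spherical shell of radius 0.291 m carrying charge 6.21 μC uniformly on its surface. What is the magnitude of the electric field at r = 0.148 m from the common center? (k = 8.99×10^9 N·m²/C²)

By spherical symmetry E is radial; choose a Gaussian sphere of radius r = 0.148 m (between the bodies, 0.104 m < r < 0.291 m).
Only the inner charge is enclosed; the outer shell contributes nothing inside itself. Q_enc = -16.6 μC = -1.66e-5 C.
Applying ∮E·dA = Q_enc/ε₀ with Φ = E(4πr²):
E = k|Q_enc|/r² = (8.99×10^9)(1.66×10^-5)/(0.148)² = 6.81e6 N/C.

|E| = 6.81e6 V/m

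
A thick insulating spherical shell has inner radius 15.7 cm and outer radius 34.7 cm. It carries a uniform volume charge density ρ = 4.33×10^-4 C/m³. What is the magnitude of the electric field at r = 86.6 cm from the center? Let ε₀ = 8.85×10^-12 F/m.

8.24e5 V/m

By spherical symmetry E is radial; choose a Gaussian sphere of radius r = 86.6 cm (r > 34.7 cm, enclosing the whole shell).
Q_enc = ρ·(4π/3)(b³ − a³) = (4.33×10^-4)·(4π/3)·((0.347)³ − (0.157)³) = 6.876×10^-5 C.
Since E is radial and uniform over the Gaussian sphere, Φ = E·4πr² = Q_enc/ε₀.
E = |Q_enc|/(4πε₀r²) = (6.876×10^-5)/(4π·8.85×10^-12·(0.866)²) = 8.24×10^5 N/C.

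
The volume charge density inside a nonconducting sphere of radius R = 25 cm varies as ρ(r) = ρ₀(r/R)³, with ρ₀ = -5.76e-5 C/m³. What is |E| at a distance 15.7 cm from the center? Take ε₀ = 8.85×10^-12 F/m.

Symmetry ⇒ E = E(r) r̂. Gaussian sphere of radius r = 15.7 cm (r < R).
Q_enc = ∫₀^r ρ(r')·4πr'² dr' = (4πρ₀/R³) ∫₀^r r'^5 dr' = 4πρ₀ r^6/(6·R³) = -1.156e-7 C.
Since E is radial and uniform over the Gaussian sphere, Φ = E·4πr² = Q_enc/ε₀.
E = |Q_enc|/(4πε₀r²) = (1.156×10^-7)/(4π·8.85×10^-12·(0.157)²) = 4.22×10^4 N/C.

E = 4.22e4 N/C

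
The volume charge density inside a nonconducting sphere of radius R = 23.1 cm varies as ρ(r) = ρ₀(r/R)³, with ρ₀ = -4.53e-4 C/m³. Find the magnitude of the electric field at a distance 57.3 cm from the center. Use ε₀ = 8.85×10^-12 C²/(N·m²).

|E| = 3.20×10^5 N/C

Take a concentric spherical Gaussian surface of radius r = 57.3 cm (r > R, all charge enclosed).
Q_enc = 4π ∫₀^R ρ₀(r'/R)^3 r'² dr' = 4πρ₀R³/6 = -1.169×10^-5 C.
By Gauss's law, ∮E·dA = E·4πr² = Q_enc/ε₀.
E = |Q_enc|/(4πε₀r²) = (1.169×10^-5)/(4π·8.85×10^-12·(0.573)²) = 3.20×10^5 N/C.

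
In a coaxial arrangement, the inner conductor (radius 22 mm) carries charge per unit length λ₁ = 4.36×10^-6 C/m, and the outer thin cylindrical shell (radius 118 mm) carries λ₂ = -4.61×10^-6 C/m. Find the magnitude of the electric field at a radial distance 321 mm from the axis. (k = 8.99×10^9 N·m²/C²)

Coaxial Gaussian cylinder, radius r = 321 mm, length L (r > 118 mm, enclosing both).
λ_enc = λ₁ + λ₂ = (4.36×10^-6) + (-4.61×10^-6) = -2.50×10^-7 C/m.
By Gauss's law (flux through the curved wall only), E·2πrL = λ_enc L/ε₀.
E = 2k|λ_enc|/r = 2(8.99×10^9)(2.50×10^-7)/(0.321) = 1.40×10^4 N/C.

E ≈ 1.40×10^4 N/C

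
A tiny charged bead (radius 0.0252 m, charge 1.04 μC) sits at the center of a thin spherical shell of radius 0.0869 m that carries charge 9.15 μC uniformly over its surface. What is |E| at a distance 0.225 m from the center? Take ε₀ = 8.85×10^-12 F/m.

Use a concentric Gaussian sphere at r = 0.225 m (r > 0.0869 m, enclosing both).
Q_enc = (1.04 μC) + (9.15 μC) = 1.019×10^-5 C.
Since E is radial and uniform over the Gaussian sphere, Φ = E·4πr² = Q_enc/ε₀.
E = |Q_enc|/(4πε₀r²) = (1.019e-5)/(4π·8.85×10^-12·(0.225)²) = 1.81e6 N/C.

1.81×10^6 V/m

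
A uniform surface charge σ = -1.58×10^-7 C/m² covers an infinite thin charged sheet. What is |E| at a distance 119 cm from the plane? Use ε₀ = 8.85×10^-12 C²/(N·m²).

The symmetry is planar: E is normal to the sheet and the same magnitude on both sides. Take a pillbox straddling the sheet with end-cap area A.
Only the two end caps contribute flux: Φ = 2EA. With Q_enc = σA, Gauss's law gives E = |σ|/(2ε₀).
E = |σ|/(2ε₀) = (1.58×10^-7)/(2·8.85×10^-12) = 8.93e3 N/C.

|E| ≈ 8.93e3 V/m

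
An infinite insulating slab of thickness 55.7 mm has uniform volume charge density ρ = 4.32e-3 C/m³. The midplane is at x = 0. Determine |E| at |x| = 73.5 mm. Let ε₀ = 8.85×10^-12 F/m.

The point |x| = 73.5 mm lies outside the slab (half-thickness 0.02785 m). A symmetric pillbox spanning the full slab encloses Q_enc = ρ·d·A.
Flux = 2EA ⇒ E = |ρ|d/(2ε₀), independent of distance outside.
E = (4.32e-3)(0.0557)/(2·8.85×10^-12) = 1.36e7 N/C.

1.36×10^7 V/m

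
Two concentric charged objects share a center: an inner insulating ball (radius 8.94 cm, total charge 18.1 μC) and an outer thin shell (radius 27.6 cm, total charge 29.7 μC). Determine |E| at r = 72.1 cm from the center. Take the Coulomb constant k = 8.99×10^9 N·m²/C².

|E| = 8.27×10^5 N/C

By spherical symmetry E is radial; choose a Gaussian sphere of radius r = 72.1 cm (r > 27.6 cm, enclosing both).
Q_enc = (18.1 μC) + (29.7 μC) = 4.78×10^-5 C.
By Gauss's law, ∮E·dA = E·4πr² = Q_enc/ε₀.
E = k|Q_enc|/r² = (8.99×10^9)(4.78×10^-5)/(0.721)² = 8.27×10^5 N/C.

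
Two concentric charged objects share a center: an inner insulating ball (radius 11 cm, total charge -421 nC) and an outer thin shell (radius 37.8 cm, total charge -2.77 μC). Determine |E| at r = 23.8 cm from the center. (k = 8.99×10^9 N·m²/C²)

Use a concentric Gaussian sphere at r = 23.8 cm (between the bodies, 11 cm < r < 37.8 cm).
Only the inner charge is enclosed; the outer shell contributes nothing inside itself. Q_enc = -421 nC = -4.21×10^-7 C.
By Gauss's law, ∮E·dA = E·4πr² = Q_enc/ε₀.
E = k|Q_enc|/r² = (8.99×10^9)(4.21×10^-7)/(0.238)² = 6.68×10^4 N/C.

|E| ≈ 6.68×10^4 N/C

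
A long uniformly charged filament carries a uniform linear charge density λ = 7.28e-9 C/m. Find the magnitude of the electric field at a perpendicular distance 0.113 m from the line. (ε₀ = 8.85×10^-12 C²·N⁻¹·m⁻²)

Take a coaxial cylindrical Gaussian surface of radius r = 0.113 m and length L.
Q_enc = λL, so λ_enc = 7.28e-9 C/m.
By Gauss's law (flux through the curved wall only), E·2πrL = λ_enc L/ε₀.
E = |λ_enc|/(2πε₀r) = (7.28×10^-9)/(2π·8.85×10^-12·0.113) = 1.16e3 N/C.

E ≈ 1.16×10^3 N/C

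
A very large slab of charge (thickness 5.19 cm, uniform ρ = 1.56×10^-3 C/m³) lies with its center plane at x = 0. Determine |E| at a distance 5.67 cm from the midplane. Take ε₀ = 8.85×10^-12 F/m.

The point |x| = 5.67 cm lies outside the slab (half-thickness 0.02595 m). A symmetric pillbox spanning the full slab encloses Q_enc = ρ·d·A.
Flux = 2EA ⇒ E = |ρ|d/(2ε₀), independent of distance outside.
E = (1.56×10^-3)(0.0519)/(2·8.85×10^-12) = 4.57×10^6 N/C.

|E| ≈ 4.57e6 V/m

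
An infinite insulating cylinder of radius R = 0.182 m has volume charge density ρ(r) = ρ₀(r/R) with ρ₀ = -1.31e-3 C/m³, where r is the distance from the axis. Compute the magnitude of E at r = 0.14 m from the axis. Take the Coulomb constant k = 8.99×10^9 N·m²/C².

Choose a coaxial cylinder of radius r = 0.14 m (arbitrary length L) as the Gaussian surface (r < R).
Integrating ρ over the cross-section to radius r: λ_enc = (2πρ₀/R) ∫₀^r r'^2 dr' = 2πρ₀ r^3/(3·R) = -4.137×10^-5 C/m.
Gauss's law: E·2πrL = λ_enc L/ε₀.
E = 2k|λ_enc|/r = 2(8.99×10^9)(4.137e-5)/(0.14) = 5.31e6 N/C.

E ≈ 5.31×10^6 V/m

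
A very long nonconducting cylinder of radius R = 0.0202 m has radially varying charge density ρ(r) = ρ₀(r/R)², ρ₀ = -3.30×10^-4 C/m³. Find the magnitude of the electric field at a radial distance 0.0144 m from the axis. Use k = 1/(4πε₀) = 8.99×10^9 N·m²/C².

E ≈ 6.82×10^4 N/C

By cylindrical symmetry E is radial; use a coaxial Gaussian cylinder of radius 0.0144 m and length L (r < R).
Integrating ρ over the cross-section to radius r: λ_enc = (2πρ₀/R²) ∫₀^r r'^3 dr' = 2πρ₀ r^4/(4·R²) = -5.462e-8 C/m.
Since E is radial and uniform over the curved surface, Φ = E·2πrL = Q_enc/ε₀ = λ_enc L/ε₀.
E = 2k|λ_enc|/r = 2(8.99×10^9)(5.462×10^-8)/(0.0144) = 6.82e4 N/C.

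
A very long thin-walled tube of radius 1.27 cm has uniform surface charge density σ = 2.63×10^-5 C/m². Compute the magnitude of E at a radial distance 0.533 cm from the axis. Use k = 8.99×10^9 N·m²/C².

|E| = 0 N/C

By cylindrical symmetry E is radial; use a coaxial Gaussian cylinder of radius 0.533 cm and length L (r < 1.27 cm, inside the shell).
No charge is enclosed, so Gauss's law gives E·2πrL = 0 ⇒ E = 0.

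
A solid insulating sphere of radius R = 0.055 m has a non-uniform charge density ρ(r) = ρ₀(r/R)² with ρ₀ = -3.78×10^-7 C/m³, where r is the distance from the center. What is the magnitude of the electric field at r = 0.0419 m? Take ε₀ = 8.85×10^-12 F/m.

Take a concentric spherical Gaussian surface of radius r = 0.0419 m (r < R).
Q_enc = ∫₀^r ρ(r')·4πr'² dr' = (4πρ₀/R²) ∫₀^r r'^4 dr' = 4πρ₀ r^5/(5·R²) = -4.056×10^-11 C.
Gauss's law: E·4πr² = Q_enc/ε₀.
E = |Q_enc|/(4πε₀r²) = (4.056×10^-11)/(4π·8.85×10^-12·(0.0419)²) = 208 N/C.

|E| ≈ 208 N/C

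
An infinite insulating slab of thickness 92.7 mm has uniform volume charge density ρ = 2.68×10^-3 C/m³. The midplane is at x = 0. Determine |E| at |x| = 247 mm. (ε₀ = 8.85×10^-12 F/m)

The point |x| = 247 mm lies outside the slab (half-thickness 0.04635 m). A symmetric pillbox spanning the full slab encloses Q_enc = ρ·d·A.
Flux = 2EA ⇒ E = |ρ|d/(2ε₀), independent of distance outside.
E = (2.68e-3)(0.0927)/(2·8.85×10^-12) = 1.40e7 N/C.

E ≈ 1.40×10^7 V/m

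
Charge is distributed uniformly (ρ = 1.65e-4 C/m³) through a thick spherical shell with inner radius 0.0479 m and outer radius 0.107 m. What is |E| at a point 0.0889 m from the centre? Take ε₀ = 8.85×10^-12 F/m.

Use a concentric Gaussian sphere at r = 0.0889 m (within the shell material, 0.0479 m < r < 0.107 m).
Enclosed charge is the volume from a to r: Q_enc = (4π/3)ρ(r³ − a³) = 4.096×10^-7 C.
Gauss's law: E·4πr² = Q_enc/ε₀.
E = |Q_enc|/(4πε₀r²) = (4.096×10^-7)/(4π·8.85×10^-12·(0.0889)²) = 4.66e5 N/C.

E = 4.66×10^5 N/C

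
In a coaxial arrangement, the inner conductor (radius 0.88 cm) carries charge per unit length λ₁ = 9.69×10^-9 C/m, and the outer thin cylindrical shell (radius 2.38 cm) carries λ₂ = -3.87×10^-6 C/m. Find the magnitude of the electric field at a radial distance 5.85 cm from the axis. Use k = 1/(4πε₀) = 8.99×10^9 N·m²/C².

E ≈ 1.19e6 V/m

By cylindrical symmetry E is radial; use a coaxial Gaussian cylinder of radius 5.85 cm and length L (r > 2.38 cm, enclosing both).
λ_enc = λ₁ + λ₂ = (9.69×10^-9) + (-3.87e-6) = -3.86e-6 C/m.
By Gauss's law (flux through the curved wall only), E·2πrL = λ_enc L/ε₀.
E = 2k|λ_enc|/r = 2(8.99×10^9)(3.86e-6)/(0.0585) = 1.19×10^6 N/C.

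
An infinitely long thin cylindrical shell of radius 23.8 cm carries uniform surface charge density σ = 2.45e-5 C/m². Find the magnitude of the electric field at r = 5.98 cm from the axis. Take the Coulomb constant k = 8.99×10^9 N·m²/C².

E = 0 (no enclosed charge)

By cylindrical symmetry E is radial; use a coaxial Gaussian cylinder of radius 5.98 cm and length L (r < 23.8 cm, inside the shell).
All the surface charge lies outside this cylinder: Q_enc = 0, hence E = 0.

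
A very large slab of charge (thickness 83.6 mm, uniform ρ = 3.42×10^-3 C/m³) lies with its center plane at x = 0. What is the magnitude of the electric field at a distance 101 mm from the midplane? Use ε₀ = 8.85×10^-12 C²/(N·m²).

|E| = 1.62×10^7 N/C

The point |x| = 101 mm lies outside the slab (half-thickness 0.0418 m). A symmetric pillbox spanning the full slab encloses Q_enc = ρ·d·A.
Flux = 2EA ⇒ E = |ρ|d/(2ε₀), independent of distance outside.
E = (3.42e-3)(0.0836)/(2·8.85×10^-12) = 1.62e7 N/C.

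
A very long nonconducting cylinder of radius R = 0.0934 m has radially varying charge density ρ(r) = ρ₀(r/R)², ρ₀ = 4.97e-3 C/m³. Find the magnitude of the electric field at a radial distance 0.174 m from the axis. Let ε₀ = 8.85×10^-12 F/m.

E = 7.04e6 V/m

By cylindrical symmetry E is radial; use a coaxial Gaussian cylinder of radius 0.174 m and length L (r > R, full charge per length enclosed).
λ_enc = 2π ∫₀^R ρ₀(r'/R)^2 r' dr' = 2πρ₀R²/4 = 6.81×10^-5 C/m.
Since E is radial and uniform over the curved surface, Φ = E·2πrL = Q_enc/ε₀ = λ_enc L/ε₀.
E = |λ_enc|/(2πε₀r) = (6.81×10^-5)/(2π·8.85×10^-12·0.174) = 7.04×10^6 N/C.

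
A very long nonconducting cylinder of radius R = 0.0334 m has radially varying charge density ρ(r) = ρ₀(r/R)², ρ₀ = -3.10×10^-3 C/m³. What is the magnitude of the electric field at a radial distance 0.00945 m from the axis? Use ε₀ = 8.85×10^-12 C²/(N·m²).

Choose a coaxial cylinder of radius r = 0.00945 m (arbitrary length L) as the Gaussian surface (r < R).
Integrating ρ over the cross-section to radius r: λ_enc = (2πρ₀/R²) ∫₀^r r'^3 dr' = 2πρ₀ r^4/(4·R²) = -3.481e-8 C/m.
Applying ∮E·dA = Q_enc/ε₀ with the end caps contributing no flux:
E = |λ_enc|/(2πε₀r) = (3.481×10^-8)/(2π·8.85×10^-12·0.00945) = 6.62e4 N/C.

6.62e4 N/C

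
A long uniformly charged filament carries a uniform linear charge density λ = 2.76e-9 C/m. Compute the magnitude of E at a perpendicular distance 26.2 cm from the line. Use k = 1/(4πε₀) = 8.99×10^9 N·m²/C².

Coaxial Gaussian cylinder, radius r = 26.2 cm, length L.
Q_enc = λL, so λ_enc = 2.76×10^-9 C/m.
Applying ∮E·dA = Q_enc/ε₀ with the end caps contributing no flux:
E = 2k|λ_enc|/r = 2(8.99×10^9)(2.76×10^-9)/(0.262) = 189 N/C.

E ≈ 189 N/C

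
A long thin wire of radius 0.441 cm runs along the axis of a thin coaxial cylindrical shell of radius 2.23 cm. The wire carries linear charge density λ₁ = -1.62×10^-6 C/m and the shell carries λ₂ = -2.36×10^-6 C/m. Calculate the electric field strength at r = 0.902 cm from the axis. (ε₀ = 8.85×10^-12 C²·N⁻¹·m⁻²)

3.23×10^6 N/C

Choose a coaxial cylinder of radius r = 0.902 cm (arbitrary length L) as the Gaussian surface (between the conductors, 0.441 cm < r < 2.23 cm).
The shell at 2.23 cm lies outside the Gaussian surface, so λ_enc = λ₁ = -1.62×10^-6 C/m.
Applying ∮E·dA = Q_enc/ε₀ with the end caps contributing no flux:
E = |λ_enc|/(2πε₀r) = (1.62×10^-6)/(2π·8.85×10^-12·0.00902) = 3.23e6 N/C.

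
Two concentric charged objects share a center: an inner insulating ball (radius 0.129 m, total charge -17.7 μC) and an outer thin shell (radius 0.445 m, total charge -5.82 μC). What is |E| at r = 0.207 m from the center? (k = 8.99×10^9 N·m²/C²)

|E| = 3.71e6 V/m

Use a concentric Gaussian sphere at r = 0.207 m (between the bodies, 0.129 m < r < 0.445 m).
Only the inner charge is enclosed; the outer shell contributes nothing inside itself. Q_enc = -17.7 μC = -1.77×10^-5 C.
Gauss's law: E·4πr² = Q_enc/ε₀.
E = k|Q_enc|/r² = (8.99×10^9)(1.77×10^-5)/(0.207)² = 3.71×10^6 N/C.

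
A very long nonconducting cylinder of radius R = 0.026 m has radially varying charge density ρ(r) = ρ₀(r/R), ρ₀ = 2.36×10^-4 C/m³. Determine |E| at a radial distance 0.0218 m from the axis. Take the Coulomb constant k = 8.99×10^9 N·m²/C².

Choose a coaxial cylinder of radius r = 0.0218 m (arbitrary length L) as the Gaussian surface (r < R).
Integrating ρ over the cross-section to radius r: λ_enc = (2πρ₀/R) ∫₀^r r'^2 dr' = 2πρ₀ r^3/(3·R) = 1.97×10^-7 C/m.
Gauss's law: E·2πrL = λ_enc L/ε₀.
E = 2k|λ_enc|/r = 2(8.99×10^9)(1.97×10^-7)/(0.0218) = 1.62×10^5 N/C.

E ≈ 1.62e5 V/m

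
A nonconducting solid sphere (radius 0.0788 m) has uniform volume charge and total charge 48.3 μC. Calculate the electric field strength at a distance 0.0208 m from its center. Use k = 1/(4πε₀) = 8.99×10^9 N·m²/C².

E = 1.85×10^7 V/m

Use a concentric Gaussian sphere at r = 0.0208 m (r < R).
For a uniform sphere the enclosed fraction is (r/R)³, so Q_enc = (48.3 μC)(0.0208/0.0788)³ = 8.883×10^-7 C.
Applying ∮E·dA = Q_enc/ε₀ with Φ = E(4πr²):
E = k|Q_enc|/r² = (8.99×10^9)(8.883e-7)/(0.0208)² = 1.85×10^7 N/C.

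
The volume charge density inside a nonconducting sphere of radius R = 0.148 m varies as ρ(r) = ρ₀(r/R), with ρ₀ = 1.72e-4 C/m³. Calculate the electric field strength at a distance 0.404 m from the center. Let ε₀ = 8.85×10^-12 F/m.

Symmetry ⇒ E = E(r) r̂. Gaussian sphere of radius r = 0.404 m (r > R, all charge enclosed).
Q_enc = 4π ∫₀^R ρ₀(r'/R)^1 r'² dr' = 4πρ₀R³/4 = 1.752×10^-6 C.
Gauss's law: E·4πr² = Q_enc/ε₀.
E = |Q_enc|/(4πε₀r²) = (1.752×10^-6)/(4π·8.85×10^-12·(0.404)²) = 9.65×10^4 N/C.

|E| ≈ 9.65×10^4 N/C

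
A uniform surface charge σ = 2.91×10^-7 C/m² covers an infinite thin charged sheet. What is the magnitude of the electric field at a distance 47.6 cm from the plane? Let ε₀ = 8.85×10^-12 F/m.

By planar symmetry E is perpendicular to the sheet and uniform; use a Gaussian pillbox with flat faces of area A on each side of the sheet.
Only the two end caps contribute flux: Φ = 2EA. With Q_enc = σA, Gauss's law gives E = |σ|/(2ε₀).
E = |σ|/(2ε₀) = (2.91×10^-7)/(2·8.85×10^-12) = 1.64×10^4 N/C.

1.64×10^4 N/C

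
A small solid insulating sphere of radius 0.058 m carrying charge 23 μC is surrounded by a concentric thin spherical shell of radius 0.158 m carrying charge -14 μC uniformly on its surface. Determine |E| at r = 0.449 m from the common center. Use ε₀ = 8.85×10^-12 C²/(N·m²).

Symmetry ⇒ E = E(r) r̂. Gaussian sphere of radius r = 0.449 m (r > 0.158 m, enclosing both).
Q_enc = (23 μC) + (-14 μC) = 9.00×10^-6 C.
Since E is radial and uniform over the Gaussian sphere, Φ = E·4πr² = Q_enc/ε₀.
E = |Q_enc|/(4πε₀r²) = (9.00×10^-6)/(4π·8.85×10^-12·(0.449)²) = 4.01×10^5 N/C.

|E| = 4.01×10^5 V/m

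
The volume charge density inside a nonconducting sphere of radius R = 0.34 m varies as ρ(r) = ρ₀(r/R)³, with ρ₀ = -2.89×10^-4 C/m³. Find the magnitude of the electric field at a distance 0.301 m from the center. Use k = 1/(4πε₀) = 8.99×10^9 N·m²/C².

Take a concentric spherical Gaussian surface of radius r = 0.301 m (r < R).
Integrate the density: Q_enc = 4π ∫₀^r ρ₀(r'/R)^3 r'² dr' = 4πρ₀ r^6/(6·R³) = -1.145e-5 C.
Applying ∮E·dA = Q_enc/ε₀ with Φ = E(4πr²):
E = k|Q_enc|/r² = (8.99×10^9)(1.145×10^-5)/(0.301)² = 1.14e6 N/C.

1.14×10^6 N/C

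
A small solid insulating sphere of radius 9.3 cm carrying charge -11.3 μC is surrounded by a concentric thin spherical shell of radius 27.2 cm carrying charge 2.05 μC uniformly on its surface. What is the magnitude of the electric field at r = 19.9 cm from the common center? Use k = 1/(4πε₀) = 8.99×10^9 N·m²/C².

|E| = 2.57×10^6 V/m

Take a concentric spherical Gaussian surface of radius r = 19.9 cm (between the bodies, 9.3 cm < r < 27.2 cm).
The shell at 27.2 cm lies outside the Gaussian surface, so Q_enc = -11.3 μC = -1.13×10^-5 C.
Applying ∮E·dA = Q_enc/ε₀ with Φ = E(4πr²):
E = k|Q_enc|/r² = (8.99×10^9)(1.13×10^-5)/(0.199)² = 2.57e6 N/C.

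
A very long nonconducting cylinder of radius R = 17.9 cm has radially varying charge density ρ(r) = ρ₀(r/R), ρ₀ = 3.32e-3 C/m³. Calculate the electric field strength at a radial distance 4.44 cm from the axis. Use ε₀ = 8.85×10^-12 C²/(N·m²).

Coaxial Gaussian cylinder, radius r = 4.44 cm, length L (r < R).
Integrating ρ over the cross-section to radius r: λ_enc = (2πρ₀/R) ∫₀^r r'^2 dr' = 2πρ₀ r^3/(3·R) = 3.40×10^-6 C/m.
Applying ∮E·dA = Q_enc/ε₀ with the end caps contributing no flux:
E = |λ_enc|/(2πε₀r) = (3.40e-6)/(2π·8.85×10^-12·0.0444) = 1.38×10^6 N/C.

1.38e6 N/C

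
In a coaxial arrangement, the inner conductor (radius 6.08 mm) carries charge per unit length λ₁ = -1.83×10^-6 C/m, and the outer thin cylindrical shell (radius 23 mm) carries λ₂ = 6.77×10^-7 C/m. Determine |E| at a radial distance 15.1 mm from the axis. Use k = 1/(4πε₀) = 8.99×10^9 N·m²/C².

Choose a coaxial cylinder of radius r = 15.1 mm (arbitrary length L) as the Gaussian surface (between the conductors, 6.08 mm < r < 23 mm).
The shell at 23 mm lies outside the Gaussian surface, so λ_enc = λ₁ = -1.83e-6 C/m.
Gauss's law: E·2πrL = λ_enc L/ε₀.
E = 2k|λ_enc|/r = 2(8.99×10^9)(1.83×10^-6)/(0.0151) = 2.18×10^6 N/C.

E ≈ 2.18×10^6 N/C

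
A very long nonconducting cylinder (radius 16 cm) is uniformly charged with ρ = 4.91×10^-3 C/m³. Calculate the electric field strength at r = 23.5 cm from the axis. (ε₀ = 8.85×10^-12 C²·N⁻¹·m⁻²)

Choose a coaxial cylinder of radius r = 23.5 cm (arbitrary length L) as the Gaussian surface (r > 16 cm, full cross-section enclosed).
λ_enc = ρ·πR² = (4.91×10^-3)π(0.16)² = 3.949e-4 C/m.
Since E is radial and uniform over the curved surface, Φ = E·2πrL = Q_enc/ε₀ = λ_enc L/ε₀.
E = |λ_enc|/(2πε₀r) = (3.949×10^-4)/(2π·8.85×10^-12·0.235) = 3.02×10^7 N/C.

E ≈ 3.02×10^7 N/C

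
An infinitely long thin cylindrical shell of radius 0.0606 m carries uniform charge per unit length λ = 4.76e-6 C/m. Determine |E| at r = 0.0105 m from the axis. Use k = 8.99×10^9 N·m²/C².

Take a coaxial cylindrical Gaussian surface of radius r = 0.0105 m and length L (r < 0.0606 m, inside the shell).
No charge is enclosed, so Gauss's law gives E·2πrL = 0 ⇒ E = 0.

E = 0 (no enclosed charge)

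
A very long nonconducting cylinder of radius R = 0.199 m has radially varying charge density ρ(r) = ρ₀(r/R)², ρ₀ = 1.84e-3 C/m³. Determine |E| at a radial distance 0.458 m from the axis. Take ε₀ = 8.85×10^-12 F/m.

Choose a coaxial cylinder of radius r = 0.458 m (arbitrary length L) as the Gaussian surface (r > R, full charge per length enclosed).
λ_enc = 2π ∫₀^R ρ₀(r'/R)^2 r' dr' = 2πρ₀R²/4 = 1.145e-4 C/m.
By Gauss's law (flux through the curved wall only), E·2πrL = λ_enc L/ε₀.
E = |λ_enc|/(2πε₀r) = (1.145e-4)/(2π·8.85×10^-12·0.458) = 4.49×10^6 N/C.

|E| ≈ 4.49e6 V/m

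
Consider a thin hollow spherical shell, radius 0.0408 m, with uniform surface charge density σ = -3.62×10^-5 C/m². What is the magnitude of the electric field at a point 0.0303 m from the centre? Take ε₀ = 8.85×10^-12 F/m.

E = 0 (no enclosed charge)

By spherical symmetry E is radial; choose a Gaussian sphere of radius r = 0.0303 m (inside the shell, r < 0.0408 m).
No charge lies within this surface, so Q_enc = 0 and Gauss's law gives E·4πr² = 0 ⇒ E = 0.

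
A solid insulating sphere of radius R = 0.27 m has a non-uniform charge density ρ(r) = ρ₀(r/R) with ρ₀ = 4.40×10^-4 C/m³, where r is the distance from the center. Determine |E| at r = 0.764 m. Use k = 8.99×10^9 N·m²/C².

Take a concentric spherical Gaussian surface of radius r = 0.764 m (r > R, all charge enclosed).
Q_enc = 4π ∫₀^R ρ₀(r'/R)^1 r'² dr' = 4πρ₀R³/4 = 2.721×10^-5 C.
Applying ∮E·dA = Q_enc/ε₀ with Φ = E(4πr²):
E = k|Q_enc|/r² = (8.99×10^9)(2.721e-5)/(0.764)² = 4.19e5 N/C.

4.19×10^5 N/C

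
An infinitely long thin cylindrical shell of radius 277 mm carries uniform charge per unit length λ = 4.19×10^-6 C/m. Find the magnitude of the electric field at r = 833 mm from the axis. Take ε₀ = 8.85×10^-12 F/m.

E = 9.05×10^4 N/C

By cylindrical symmetry E is radial; use a coaxial Gaussian cylinder of radius 833 mm and length L (r > 277 mm).
The full line charge is enclosed: λ_enc = 4.19×10^-6 C/m.
By Gauss's law (flux through the curved wall only), E·2πrL = λ_enc L/ε₀.
E = |λ_enc|/(2πε₀r) = (4.19×10^-6)/(2π·8.85×10^-12·0.833) = 9.05e4 N/C.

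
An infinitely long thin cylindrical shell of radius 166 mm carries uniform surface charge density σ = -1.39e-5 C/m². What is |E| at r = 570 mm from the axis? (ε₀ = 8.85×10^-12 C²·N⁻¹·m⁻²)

|E| = 4.57×10^5 V/m

By cylindrical symmetry E is radial; use a coaxial Gaussian cylinder of radius 570 mm and length L (r > 166 mm).
The whole shell is enclosed: λ_enc = σ·2πR = (-1.39×10^-5)·2π·(0.166) = -1.45×10^-5 C/m.
Gauss's law: E·2πrL = λ_enc L/ε₀.
E = |λ_enc|/(2πε₀r) = (1.45×10^-5)/(2π·8.85×10^-12·0.57) = 4.57×10^5 N/C.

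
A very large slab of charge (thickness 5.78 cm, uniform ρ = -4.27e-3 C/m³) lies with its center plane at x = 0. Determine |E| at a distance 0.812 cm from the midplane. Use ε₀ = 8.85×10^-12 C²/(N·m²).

E = 3.92×10^6 V/m

By symmetry E is perpendicular to the slab. A Gaussian pillbox from −0.812 cm to +0.812 cm (face area A) lies entirely within the slab.
Q_enc = ρ·(2x)·A and flux = 2EA, so 2EA = 2ρxA/ε₀ ⇒ E = |ρ|x/ε₀.
E = (4.27e-3)(0.00812)/(8.85×10^-12) = 3.92e6 N/C.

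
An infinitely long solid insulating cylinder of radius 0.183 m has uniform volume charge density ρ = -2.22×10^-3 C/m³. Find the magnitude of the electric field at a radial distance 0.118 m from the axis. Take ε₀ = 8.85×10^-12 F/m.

Take a coaxial cylindrical Gaussian surface of radius r = 0.118 m and length L (r < R).
Enclosed charge per unit length: λ_enc = ρ·πr² = (-2.22×10^-3)π(0.118)² = -9.711×10^-5 C/m.
By Gauss's law (flux through the curved wall only), E·2πrL = λ_enc L/ε₀.
E = |λ_enc|/(2πε₀r) = (9.711×10^-5)/(2π·8.85×10^-12·0.118) = 1.48×10^7 N/C.

|E| = 1.48×10^7 N/C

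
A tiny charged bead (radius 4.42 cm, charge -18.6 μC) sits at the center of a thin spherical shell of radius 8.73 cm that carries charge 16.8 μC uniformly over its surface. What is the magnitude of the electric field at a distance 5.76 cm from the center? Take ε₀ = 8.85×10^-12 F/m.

Take a concentric spherical Gaussian surface of radius r = 5.76 cm (between the bodies, 4.42 cm < r < 8.73 cm).
Only the inner charge is enclosed; the outer shell contributes nothing inside itself. Q_enc = -18.6 μC = -1.86×10^-5 C.
Applying ∮E·dA = Q_enc/ε₀ with Φ = E(4πr²):
E = |Q_enc|/(4πε₀r²) = (1.86×10^-5)/(4π·8.85×10^-12·(0.0576)²) = 5.04×10^7 N/C.

|E| ≈ 5.04×10^7 N/C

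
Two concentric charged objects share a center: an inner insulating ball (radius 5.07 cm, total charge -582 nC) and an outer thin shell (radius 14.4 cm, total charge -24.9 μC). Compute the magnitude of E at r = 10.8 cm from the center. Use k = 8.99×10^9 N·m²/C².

Use a concentric Gaussian sphere at r = 10.8 cm (between the bodies, 5.07 cm < r < 14.4 cm).
The shell at 14.4 cm lies outside the Gaussian surface, so Q_enc = -582 nC = -5.82×10^-7 C.
Since E is radial and uniform over the Gaussian sphere, Φ = E·4πr² = Q_enc/ε₀.
E = k|Q_enc|/r² = (8.99×10^9)(5.82e-7)/(0.108)² = 4.49e5 N/C.

E ≈ 4.49×10^5 N/C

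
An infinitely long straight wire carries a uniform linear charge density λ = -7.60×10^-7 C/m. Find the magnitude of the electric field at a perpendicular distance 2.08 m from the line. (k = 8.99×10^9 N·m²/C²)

E ≈ 6.57×10^3 N/C

Coaxial Gaussian cylinder, radius r = 2.08 m, length L.
Q_enc = λL, so λ_enc = -7.60×10^-7 C/m.
Since E is radial and uniform over the curved surface, Φ = E·2πrL = Q_enc/ε₀ = λ_enc L/ε₀.
E = 2k|λ_enc|/r = 2(8.99×10^9)(7.60e-7)/(2.08) = 6.57e3 N/C.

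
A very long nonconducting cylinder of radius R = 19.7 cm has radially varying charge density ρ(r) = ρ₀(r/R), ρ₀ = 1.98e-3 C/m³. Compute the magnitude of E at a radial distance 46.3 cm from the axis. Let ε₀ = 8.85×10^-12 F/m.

E ≈ 6.25e6 N/C

Choose a coaxial cylinder of radius r = 46.3 cm (arbitrary length L) as the Gaussian surface (r > R, full charge per length enclosed).
λ_enc = 2π ∫₀^R ρ₀(r'/R)^1 r' dr' = 2πρ₀R²/3 = 1.609×10^-4 C/m.
Since E is radial and uniform over the curved surface, Φ = E·2πrL = Q_enc/ε₀ = λ_enc L/ε₀.
E = |λ_enc|/(2πε₀r) = (1.609×10^-4)/(2π·8.85×10^-12·0.463) = 6.25×10^6 N/C.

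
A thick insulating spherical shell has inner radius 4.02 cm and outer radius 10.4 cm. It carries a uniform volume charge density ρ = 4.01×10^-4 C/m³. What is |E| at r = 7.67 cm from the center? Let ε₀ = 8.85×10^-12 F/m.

Use a concentric Gaussian sphere at r = 7.67 cm (within the shell material, 4.02 cm < r < 10.4 cm).
Enclosed charge is the volume from a to r: Q_enc = (4π/3)ρ(r³ − a³) = 6.488e-7 C.
Gauss's law: E·4πr² = Q_enc/ε₀.
E = |Q_enc|/(4πε₀r²) = (6.488×10^-7)/(4π·8.85×10^-12·(0.0767)²) = 9.92×10^5 N/C.

E ≈ 9.92×10^5 N/C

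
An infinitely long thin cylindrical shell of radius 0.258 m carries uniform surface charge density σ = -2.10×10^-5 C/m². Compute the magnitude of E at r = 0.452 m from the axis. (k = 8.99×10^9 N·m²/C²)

1.35e6 N/C

Choose a coaxial cylinder of radius r = 0.452 m (arbitrary length L) as the Gaussian surface (r > 0.258 m).
The whole shell is enclosed: λ_enc = σ·2πR = (-2.10×10^-5)·2π·(0.258) = -3.404e-5 C/m.
Gauss's law: E·2πrL = λ_enc L/ε₀.
E = 2k|λ_enc|/r = 2(8.99×10^9)(3.404e-5)/(0.452) = 1.35×10^6 N/C.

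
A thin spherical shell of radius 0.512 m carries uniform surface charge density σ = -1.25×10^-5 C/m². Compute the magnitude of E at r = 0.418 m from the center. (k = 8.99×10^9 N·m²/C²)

|E| = 0 N/C

Take a concentric spherical Gaussian surface of radius r = 0.418 m (inside the shell, r < 0.512 m).
No charge lies within this surface, so Q_enc = 0 and Gauss's law gives E·4πr² = 0 ⇒ E = 0.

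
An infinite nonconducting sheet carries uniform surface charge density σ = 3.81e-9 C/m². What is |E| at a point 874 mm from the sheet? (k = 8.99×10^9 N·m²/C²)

The symmetry is planar: E is normal to the sheet and the same magnitude on both sides. Take a pillbox straddling the sheet with end-cap area A.
Only the two end caps contribute flux: Φ = 2EA. With Q_enc = σA, Gauss's law gives E = |σ|/(2ε₀).
E = 2πk|σ| = 2π(8.99×10^9)(3.81×10^-9) = 215 N/C.

|E| = 215 V/m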